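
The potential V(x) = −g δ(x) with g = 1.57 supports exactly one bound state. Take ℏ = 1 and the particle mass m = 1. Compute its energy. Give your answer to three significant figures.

E = -1.23

For x ≠ 0 the bound state is ψ ∝ e^{−κ|x|}; integrating the TISE across the delta gives the cusp condition 2κ = 2mg/ℏ², so κ = 1.570.
Then E = −ℏ²κ²/(2m) = −mg²/(2ℏ²) = -1.232.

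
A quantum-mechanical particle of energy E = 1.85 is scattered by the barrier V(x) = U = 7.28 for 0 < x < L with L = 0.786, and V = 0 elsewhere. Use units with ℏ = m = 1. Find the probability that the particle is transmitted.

Since E < U the interior solution is evanescent with decay constant κ = √(2m(U − E))/ℏ = 3.295.
κL = 2.590, sinh(κL) = 6.629.
The exact tunnelling result is T⁻¹ = 1 + U² sinh²(κL) / [4E(U − E)] = 58.96, so T = 0.0170.

T = 0.0170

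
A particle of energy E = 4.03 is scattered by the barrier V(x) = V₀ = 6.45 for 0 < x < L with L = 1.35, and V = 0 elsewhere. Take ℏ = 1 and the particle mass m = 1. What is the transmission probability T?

T = 0.00983

E < V₀: inside the barrier ψ ∝ e^{±κx} with κ = √(2m(V₀ − E))/ℏ = 2.200.
κL = 2.970, sinh(κL) = 9.720.
Matching ψ, ψ′ at both faces gives T = [1 + V₀² sinh²(κL) / (4E(V₀ − E))]⁻¹ = 1/101.8 = 0.00983.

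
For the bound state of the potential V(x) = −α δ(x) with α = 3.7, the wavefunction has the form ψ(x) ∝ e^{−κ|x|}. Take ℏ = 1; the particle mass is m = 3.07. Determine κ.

κ = 11.4

Integrate −(ℏ²/2m)ψ'' − αδ(x)ψ = Eψ from −ε to +ε: the ψ'' term gives ψ'(0⁺) − ψ'(0⁻) and the δ term gives −(2mα/ℏ²)ψ(0).
With ψ ∝ e^{−κ|x|} this yields −2κ = −2mα/ℏ², so κ = mα/ℏ² = 11.36.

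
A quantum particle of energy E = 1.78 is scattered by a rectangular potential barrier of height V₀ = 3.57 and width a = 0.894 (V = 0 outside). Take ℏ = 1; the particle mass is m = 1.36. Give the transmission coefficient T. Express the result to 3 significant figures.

T = 0.0745

Since E < V₀ the interior solution is evanescent with decay constant κ = √(2m(V₀ − E))/ℏ = 2.207.
κa = 1.973, sinh(κa) = 3.525.
Matching ψ, ψ′ at both faces gives T = [1 + V₀² sinh²(κa) / (4E(V₀ − E))]⁻¹ = 1/13.43 = 0.0745.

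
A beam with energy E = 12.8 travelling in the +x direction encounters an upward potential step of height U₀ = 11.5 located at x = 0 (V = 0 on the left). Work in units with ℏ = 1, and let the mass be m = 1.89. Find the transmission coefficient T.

The wavenumbers are k₁ = √(2mE)/ℏ = 6.956 on the left and k₂ = √(2m(E − U₀))/ℏ = 2.217 on the right.
Matching ψ and ψ′ at x = 0 gives r = (k₁ − k₂)/(k₁ + k₂), so R = r² = 0.2669 and T = 1 − R = 0.7331.

T = 0.733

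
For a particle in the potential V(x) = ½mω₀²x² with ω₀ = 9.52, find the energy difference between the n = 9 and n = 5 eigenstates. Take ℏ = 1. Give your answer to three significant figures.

ΔE = 38.1

E_n = ℏω₀(n + ½), so ΔE = (9 − 5) ℏω₀ = 4 × 9.52 = 38.08.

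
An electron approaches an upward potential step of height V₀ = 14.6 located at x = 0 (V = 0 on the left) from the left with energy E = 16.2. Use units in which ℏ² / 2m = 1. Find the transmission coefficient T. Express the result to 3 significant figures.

T = 0.728

On each side the TISE gives plane waves with k = √(2m(E − V))/ℏ: k₁ = √(2·½·16.2) = 4.025, k₂ = √(2·½·1.6) = 1.265.
Matching ψ and ψ′ at x = 0 gives r = (k₁ − k₂)/(k₁ + k₂), so R = r² = 0.2722 and T = 1 − R = 0.7278.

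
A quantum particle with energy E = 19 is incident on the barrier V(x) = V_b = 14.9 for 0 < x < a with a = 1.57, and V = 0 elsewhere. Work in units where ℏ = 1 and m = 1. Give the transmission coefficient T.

T = 0.595

Above the barrier the interior wavenumber is k₂ = √(2m(E − V_b))/ℏ = 2.864, giving phase k₂a = 4.496.
T = [1 + V_b² sin²(k₂a) / (4E(E − V_b))]⁻¹ = 1/1.680 = 0.595.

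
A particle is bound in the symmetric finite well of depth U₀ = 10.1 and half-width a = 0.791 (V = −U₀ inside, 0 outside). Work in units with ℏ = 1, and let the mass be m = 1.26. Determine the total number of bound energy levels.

N = 3

The dimensionless depth is z₀ = a√(2mU₀)/ℏ = 0.791 × √(25.45) = 3.991.
The even/odd transcendental equations gain one root per π/2 in z₀, giving N = 1 + ⌊2z₀/π⌋ = 1 + ⌊2.540⌋ = 3.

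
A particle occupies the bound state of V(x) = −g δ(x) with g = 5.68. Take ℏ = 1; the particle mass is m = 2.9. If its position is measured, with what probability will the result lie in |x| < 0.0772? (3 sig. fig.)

The normalised bound state is ψ = √κ e^{−κ|x|} with κ = mg/ℏ² = 16.47.
P(|x| < d) = ∫_{−d}^{d} κ e^{−2κ|x|} dx = 1 − e^{−2κd} = 1 − e^{−2.543} = 0.9214.

P = 0.921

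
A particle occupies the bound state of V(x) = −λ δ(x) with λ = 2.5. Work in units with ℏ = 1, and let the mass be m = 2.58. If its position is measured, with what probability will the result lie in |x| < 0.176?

P = 0.897

The normalised bound state is ψ = √κ e^{−κ|x|} with κ = mλ/ℏ² = 6.450.
P(|x| < d) = ∫_{−d}^{d} κ e^{−2κ|x|} dx = 1 − e^{−2κd} = 1 − e^{−2.270} = 0.8967.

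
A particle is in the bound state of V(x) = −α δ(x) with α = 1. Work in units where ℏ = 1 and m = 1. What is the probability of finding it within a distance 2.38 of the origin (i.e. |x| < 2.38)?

The normalised bound state is ψ = √κ e^{−κ|x|} with κ = mα/ℏ² = 1.000.
P(|x| < d) = ∫_{−d}^{d} κ e^{−2κ|x|} dx = 1 − e^{−2κd} = 1 − e^{−4.760} = 0.9914.

P = 0.991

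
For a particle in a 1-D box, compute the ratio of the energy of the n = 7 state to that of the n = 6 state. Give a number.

Since E_n ∝ n², the ratio is (7/6)² = 1.36111.

1.36111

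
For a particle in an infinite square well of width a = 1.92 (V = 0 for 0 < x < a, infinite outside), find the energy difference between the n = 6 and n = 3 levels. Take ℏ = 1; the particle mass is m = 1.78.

E_n = n²π²ℏ²/(2ma²), so ΔE = (6² − 3²) π²ℏ²/(2ma²).
ΔE = 27 × π² / (2 × 1.78 × 1.92²) = 20.31.

ΔE = 20.3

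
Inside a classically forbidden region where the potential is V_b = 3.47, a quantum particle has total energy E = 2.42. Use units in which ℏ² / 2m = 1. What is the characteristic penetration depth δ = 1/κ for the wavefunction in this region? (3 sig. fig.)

Since E < V_b the TISE in this region is ψ'' = κ²ψ with κ = √(2m(V_b − E))/ℏ.
κ = √(2 × 0.5 × 1.05) = 1.025. The penetration depth is δ = 1/κ = 0.976.

δ = 0.976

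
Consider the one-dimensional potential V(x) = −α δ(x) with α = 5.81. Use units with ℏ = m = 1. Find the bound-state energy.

E = -16.9

The bound state is ψ(x) = √κ e^{−κ|x|}. The derivative jump ψ'(0⁺) − ψ'(0⁻) = −(2mα/ℏ²)ψ(0) fixes κ = mα/ℏ² = 5.810.
Then E = −ℏ²κ²/(2m) = −mα²/(2ℏ²) = -16.88.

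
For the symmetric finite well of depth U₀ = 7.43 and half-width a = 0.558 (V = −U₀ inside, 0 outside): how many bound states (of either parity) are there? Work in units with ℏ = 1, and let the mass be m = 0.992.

The dimensionless depth is z₀ = a√(2mU₀)/ℏ = 0.558 × √(14.74) = 2.142.
A new bound state (alternating even/odd) appears each time z₀ passes a multiple of π/2, so N = ⌊2z₀/π⌋ + 1 = ⌊1.364⌋ + 1 = 2.

N = 2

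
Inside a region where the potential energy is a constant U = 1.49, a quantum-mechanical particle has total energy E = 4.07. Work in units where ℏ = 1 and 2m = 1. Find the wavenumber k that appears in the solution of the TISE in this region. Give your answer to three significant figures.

k = 1.61

With E > U the solution is oscillatory, ψ ∝ e^{±ikx} with k = √(2m(E − U))/ℏ.
k = √(2 × 0.5 × 2.58) = 1.606.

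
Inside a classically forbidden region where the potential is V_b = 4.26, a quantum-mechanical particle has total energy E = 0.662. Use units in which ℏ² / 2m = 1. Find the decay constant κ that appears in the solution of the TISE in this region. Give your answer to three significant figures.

Since E < V_b the TISE in this region is ψ'' = κ²ψ with κ = √(2m(V_b − E))/ℏ.
κ = √(2 × 0.5 × 3.598) = 1.897.

κ = 1.90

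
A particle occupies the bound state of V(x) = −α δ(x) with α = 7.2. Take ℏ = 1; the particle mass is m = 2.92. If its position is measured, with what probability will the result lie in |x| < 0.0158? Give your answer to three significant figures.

The normalised bound state is ψ = √κ e^{−κ|x|} with κ = mα/ℏ² = 21.02.
P(|x| < d) = ∫_{−d}^{d} κ e^{−2κ|x|} dx = 1 − e^{−2κd} = 1 − e^{−0.6644} = 0.4854.

P = 0.485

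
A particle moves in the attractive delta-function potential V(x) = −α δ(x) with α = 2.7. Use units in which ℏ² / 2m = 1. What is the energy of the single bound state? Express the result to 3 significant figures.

The bound state is ψ(x) = √κ e^{−κ|x|}. The derivative jump ψ'(0⁺) − ψ'(0⁻) = −(2mα/ℏ²)ψ(0) fixes κ = mα/ℏ² = 1.350.
Then E = −ℏ²κ²/(2m) = −mα²/(2ℏ²) = -1.823.

E = -1.82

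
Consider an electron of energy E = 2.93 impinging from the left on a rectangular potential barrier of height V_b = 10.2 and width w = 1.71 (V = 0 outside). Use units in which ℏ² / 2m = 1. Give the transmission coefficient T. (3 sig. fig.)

T = 0.000324

E < V_b: inside the barrier ψ ∝ e^{±κx} with κ = √(2m(V_b − E))/ℏ = 2.696.
κw = 4.611, sinh(κw) = 50.27.
The exact tunnelling result is T⁻¹ = 1 + V_b² sinh²(κw) / [4E(V_b − E)] = 3087, so T = 0.000324.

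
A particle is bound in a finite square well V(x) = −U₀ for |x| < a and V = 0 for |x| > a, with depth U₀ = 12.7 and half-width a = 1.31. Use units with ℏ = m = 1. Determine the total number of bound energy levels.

The dimensionless depth is z₀ = a√(2mU₀)/ℏ = 1.31 × √(25.40) = 6.602.
A new bound state (alternating even/odd) appears each time z₀ passes a multiple of π/2, so N = ⌊2z₀/π⌋ + 1 = ⌊4.203⌋ + 1 = 5.

N = 5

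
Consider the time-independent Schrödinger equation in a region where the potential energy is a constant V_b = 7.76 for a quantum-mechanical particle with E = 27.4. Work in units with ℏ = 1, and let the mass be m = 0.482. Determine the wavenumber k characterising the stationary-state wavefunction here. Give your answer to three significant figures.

k = 4.35

With E > V_b the solution is oscillatory, ψ ∝ e^{±ikx} with k = √(2m(E − V_b))/ℏ.
k = √(2 × 0.482 × 19.64) = 4.351.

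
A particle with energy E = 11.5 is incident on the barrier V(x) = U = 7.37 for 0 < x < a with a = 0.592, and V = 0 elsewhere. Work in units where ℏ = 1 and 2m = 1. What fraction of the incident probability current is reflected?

R = 0.199

E > U: inside the barrier k₂ = √(2m(E − U))/ℏ = 2.032, k₂a = 1.203.
Matching at both interfaces gives T⁻¹ = 1 + U² sin²(k₂a) / [4E(E − U)] = 1.249, hence T = 0.801.
R = 1 − T = 0.199.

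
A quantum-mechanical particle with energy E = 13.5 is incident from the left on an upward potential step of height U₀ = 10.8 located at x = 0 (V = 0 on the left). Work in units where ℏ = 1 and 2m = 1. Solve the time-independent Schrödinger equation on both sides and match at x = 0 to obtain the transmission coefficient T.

T = 0.854

On each side the TISE gives plane waves with k = √(2m(E − V))/ℏ: k₁ = √(2·½·13.5) = 3.674, k₂ = √(2·½·2.7) = 1.643.
Continuity of ψ and ψ′ at the step yields the reflection amplitude r = (k₁ − k₂)/(k₁ + k₂) = 0.3820; thus R = |r|² = 0.1459, T = 0.8541.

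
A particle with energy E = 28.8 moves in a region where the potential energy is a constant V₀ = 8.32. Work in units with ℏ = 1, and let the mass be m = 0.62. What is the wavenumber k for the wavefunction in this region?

With E > V₀ the solution is oscillatory, ψ ∝ e^{±ikx} with k = √(2m(E − V₀))/ℏ.
k = √(2 × 0.62 × 20.48) = 5.039.

k = 5.04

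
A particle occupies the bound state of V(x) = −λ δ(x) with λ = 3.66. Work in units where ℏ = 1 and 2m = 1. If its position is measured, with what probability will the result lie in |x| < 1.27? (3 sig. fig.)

P = 0.990

The normalised bound state is ψ = √κ e^{−κ|x|} with κ = mλ/ℏ² = 1.830.
P(|x| < d) = ∫_{−d}^{d} κ e^{−2κ|x|} dx = 1 − e^{−2κd} = 1 − e^{−4.648} = 0.9904.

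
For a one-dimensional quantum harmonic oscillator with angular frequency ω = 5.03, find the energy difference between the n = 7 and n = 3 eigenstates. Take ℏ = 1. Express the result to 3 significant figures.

ΔE = 20.1

E_n = ℏω(n + ½), so ΔE = (7 − 3) ℏω = 4 × 5.03 = 20.12.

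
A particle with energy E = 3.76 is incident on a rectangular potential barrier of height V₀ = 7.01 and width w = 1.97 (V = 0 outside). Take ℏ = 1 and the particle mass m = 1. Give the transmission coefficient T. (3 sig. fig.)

T = 0.000173

Since E < V₀ the interior solution is evanescent with decay constant κ = √(2m(V₀ − E))/ℏ = 2.550.
κw = 5.023, sinh(κw) = 75.89.
The exact tunnelling result is T⁻¹ = 1 + V₀² sinh²(κw) / [4E(V₀ − E)] = 5792, so T = 0.000173.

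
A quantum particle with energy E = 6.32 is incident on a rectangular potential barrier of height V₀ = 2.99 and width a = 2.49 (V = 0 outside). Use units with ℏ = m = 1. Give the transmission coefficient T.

T = 0.998

Above the barrier the interior wavenumber is k₂ = √(2m(E − V₀))/ℏ = 2.581, giving phase k₂a = 6.426.
Matching at both interfaces gives T⁻¹ = 1 + V₀² sin²(k₂a) / [4E(E − V₀)] = 1.002, hence T = 0.998.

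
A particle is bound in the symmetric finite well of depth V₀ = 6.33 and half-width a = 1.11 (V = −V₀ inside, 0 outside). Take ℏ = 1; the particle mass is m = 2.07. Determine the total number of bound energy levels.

Define the well-strength parameter z₀ = (a/ℏ)√(2mV₀) = 1.11 × √(2·2.07·6.33) = 5.682.
A new bound state (alternating even/odd) appears each time z₀ passes a multiple of π/2, so N = ⌊2z₀/π⌋ + 1 = ⌊3.617⌋ + 1 = 4.

N = 4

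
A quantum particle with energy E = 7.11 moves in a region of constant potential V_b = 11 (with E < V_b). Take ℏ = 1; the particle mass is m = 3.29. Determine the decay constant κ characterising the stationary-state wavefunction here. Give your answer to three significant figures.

κ = 5.06

Since E < V_b the TISE in this region is ψ'' = κ²ψ with κ = √(2m(V_b − E))/ℏ.
κ = √(2 × 3.29 × 3.89) = 5.059.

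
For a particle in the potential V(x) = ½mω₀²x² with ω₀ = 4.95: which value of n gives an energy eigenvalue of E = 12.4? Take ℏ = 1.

Invert E_n = (n + ½)ℏω₀: n = E/ℏω₀ − ½ = 2.005, so n = 2.

n = 2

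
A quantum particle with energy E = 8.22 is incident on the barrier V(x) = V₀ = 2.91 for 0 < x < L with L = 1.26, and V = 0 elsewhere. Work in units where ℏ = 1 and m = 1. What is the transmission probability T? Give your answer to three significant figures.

Above the barrier the interior wavenumber is k₂ = √(2m(E − V₀))/ℏ = 3.259, giving phase k₂L = 4.106.
Matching at both interfaces gives T⁻¹ = 1 + V₀² sin²(k₂L) / [4E(E − V₀)] = 1.033, hence T = 0.968.

T = 0.968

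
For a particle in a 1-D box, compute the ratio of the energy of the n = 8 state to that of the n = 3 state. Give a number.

7.11111

Since E_n ∝ n², the ratio is (8/3)² = 7.11111.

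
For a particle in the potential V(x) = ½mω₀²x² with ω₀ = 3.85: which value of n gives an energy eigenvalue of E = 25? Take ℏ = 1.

E_n = ℏω₀(n + ½) ⇒ n = E/(ℏω₀) − ½ = 25/3.85 − 0.5 = 5.994 → n = 6.

n = 6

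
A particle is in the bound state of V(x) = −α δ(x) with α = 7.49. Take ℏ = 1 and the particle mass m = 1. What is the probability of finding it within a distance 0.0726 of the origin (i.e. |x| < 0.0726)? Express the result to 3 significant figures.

P = 0.663

The normalised bound state is ψ = √κ e^{−κ|x|} with κ = mα/ℏ² = 7.490.
P(|x| < d) = ∫_{−d}^{d} κ e^{−2κ|x|} dx = 1 − e^{−2κd} = 1 − e^{−1.088} = 0.6630.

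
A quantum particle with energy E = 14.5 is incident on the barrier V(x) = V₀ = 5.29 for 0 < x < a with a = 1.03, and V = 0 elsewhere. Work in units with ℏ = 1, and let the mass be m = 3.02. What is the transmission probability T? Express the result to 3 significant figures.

T = 0.952

Above the barrier the interior wavenumber is k₂ = √(2m(E − V₀))/ℏ = 7.458, giving phase k₂a = 7.682.
Matching at both interfaces gives T⁻¹ = 1 + V₀² sin²(k₂a) / [4E(E − V₀)] = 1.051, hence T = 0.952.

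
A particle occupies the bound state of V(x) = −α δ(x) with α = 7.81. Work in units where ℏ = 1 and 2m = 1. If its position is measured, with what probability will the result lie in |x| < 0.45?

P = 0.970

The normalised bound state is ψ = √κ e^{−κ|x|} with κ = mα/ℏ² = 3.905.
P(|x| < d) = ∫_{−d}^{d} κ e^{−2κ|x|} dx = 1 − e^{−2κd} = 1 − e^{−3.515} = 0.9702.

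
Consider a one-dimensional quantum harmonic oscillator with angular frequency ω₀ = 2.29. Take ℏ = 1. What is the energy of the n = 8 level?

The oscillator eigenvalues are E_n = ℏω₀(n + ½), so E_8 = 2.29 × 8.5 = 19.47.

E = 19.5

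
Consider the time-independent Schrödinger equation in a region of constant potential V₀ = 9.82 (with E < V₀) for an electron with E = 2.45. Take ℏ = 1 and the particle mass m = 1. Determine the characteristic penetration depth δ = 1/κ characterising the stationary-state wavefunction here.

Since E < V₀ the TISE in this region is ψ'' = κ²ψ with κ = √(2m(V₀ − E))/ℏ.
κ = √(2 × 1 × 7.37) = 3.839. The penetration depth is δ = 1/κ = 0.260.

δ = 0.260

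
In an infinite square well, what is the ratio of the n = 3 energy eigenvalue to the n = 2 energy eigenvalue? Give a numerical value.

2.25

Since E_n ∝ n², the ratio is (3/2)² = 2.25.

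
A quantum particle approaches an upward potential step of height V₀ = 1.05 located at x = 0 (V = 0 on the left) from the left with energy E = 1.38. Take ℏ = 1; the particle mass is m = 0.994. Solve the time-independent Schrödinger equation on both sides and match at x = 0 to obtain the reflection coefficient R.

R = 0.118

On each side the TISE gives plane waves with k = √(2m(E − V))/ℏ: k₁ = √(2·0.994·1.38) = 1.656, k₂ = √(2·0.994·0.33) = 0.8100.
Continuity of ψ and ψ′ at the step yields the reflection amplitude r = (k₁ − k₂)/(k₁ + k₂) = 0.3432; thus R = |r|² = 0.1178, T = 0.8822.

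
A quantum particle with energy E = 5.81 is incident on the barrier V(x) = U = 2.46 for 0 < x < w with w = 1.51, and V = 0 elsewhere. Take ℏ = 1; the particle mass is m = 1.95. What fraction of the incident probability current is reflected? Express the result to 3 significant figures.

R = 0.0403

Above the barrier the interior wavenumber is k₂ = √(2m(E − U))/ℏ = 3.615, giving phase k₂w = 5.458.
Matching at both interfaces gives T⁻¹ = 1 + U² sin²(k₂w) / [4E(E − U)] = 1.042, hence T = 0.960.
R = 1 − T = 0.0403.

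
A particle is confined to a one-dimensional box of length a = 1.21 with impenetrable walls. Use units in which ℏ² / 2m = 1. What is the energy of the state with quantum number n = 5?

E = 169

The infinite-well eigenfunctions ψ_n = √(2/a) sin(nπx/a) vanish at both walls, giving E_n = n²π²ℏ²/(2ma²).
E_5 = 5² × π² / (2 × 0.5 × 1.21²) = 168.5.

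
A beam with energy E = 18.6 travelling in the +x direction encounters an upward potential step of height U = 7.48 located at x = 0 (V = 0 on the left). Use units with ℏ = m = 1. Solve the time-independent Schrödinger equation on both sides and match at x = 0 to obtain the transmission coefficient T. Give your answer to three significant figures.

T = 0.984

The wavenumbers are k₁ = √(2mE)/ℏ = 6.099 on the left and k₂ = √(2m(E − U))/ℏ = 4.716 on the right.
Continuity of ψ and ψ′ at the step yields the reflection amplitude r = (k₁ − k₂)/(k₁ + k₂) = 0.1279; thus R = |r|² = 0.01636, T = 0.9836.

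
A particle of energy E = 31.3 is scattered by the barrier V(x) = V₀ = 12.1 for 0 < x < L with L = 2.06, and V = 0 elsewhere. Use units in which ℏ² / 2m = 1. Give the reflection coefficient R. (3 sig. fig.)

E > V₀: inside the barrier k₂ = √(2m(E − V₀))/ℏ = 4.382, k₂L = 9.026.
T = [1 + V₀² sin²(k₂L) / (4E(E − V₀))]⁻¹ = 1/1.009 = 0.991.
R = 1 − T = 0.00908.

R = 0.00908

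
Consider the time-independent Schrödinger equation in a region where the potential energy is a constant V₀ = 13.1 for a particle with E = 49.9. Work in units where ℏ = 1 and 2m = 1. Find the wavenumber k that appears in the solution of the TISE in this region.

With E > V₀ the solution is oscillatory, ψ ∝ e^{±ikx} with k = √(2m(E − V₀))/ℏ.
k = √(2 × 0.5 × 36.8) = 6.066.

k = 6.07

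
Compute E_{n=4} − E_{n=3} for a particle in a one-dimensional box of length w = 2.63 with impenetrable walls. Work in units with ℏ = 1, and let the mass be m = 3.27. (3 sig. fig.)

E_n = n²π²ℏ²/(2mw²), so ΔE = (4² − 3²) π²ℏ²/(2mw²).
ΔE = 7 × π² / (2 × 3.27 × 2.63²) = 1.527.

ΔE = 1.53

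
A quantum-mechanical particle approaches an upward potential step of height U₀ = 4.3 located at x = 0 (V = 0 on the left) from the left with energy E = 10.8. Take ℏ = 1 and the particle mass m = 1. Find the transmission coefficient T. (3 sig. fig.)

The wavenumbers are k₁ = √(2mE)/ℏ = 4.648 on the left and k₂ = √(2m(E − U₀))/ℏ = 3.606 on the right.
Matching ψ and ψ′ at x = 0 gives r = (k₁ − k₂)/(k₁ + k₂), so R = r² = 0.01594 and T = 1 − R = 0.9841.

T = 0.984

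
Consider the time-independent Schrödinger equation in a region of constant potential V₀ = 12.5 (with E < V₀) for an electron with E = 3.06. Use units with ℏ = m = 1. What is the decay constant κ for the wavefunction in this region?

Since E < V₀ the TISE in this region is ψ'' = κ²ψ with κ = √(2m(V₀ − E))/ℏ.
κ = √(2 × 1 × 9.44) = 4.345.

κ = 4.35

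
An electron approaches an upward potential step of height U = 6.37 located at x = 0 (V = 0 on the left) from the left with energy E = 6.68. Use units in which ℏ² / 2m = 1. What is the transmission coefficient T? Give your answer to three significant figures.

T = 0.583

The wavenumbers are k₁ = √(2mE)/ℏ = 2.585 on the left and k₂ = √(2m(E − U))/ℏ = 0.5568 on the right.
Continuity of ψ and ψ′ at the step yields the reflection amplitude r = (k₁ − k₂)/(k₁ + k₂) = 0.6455; thus R = |r|² = 0.4167, T = 0.5833.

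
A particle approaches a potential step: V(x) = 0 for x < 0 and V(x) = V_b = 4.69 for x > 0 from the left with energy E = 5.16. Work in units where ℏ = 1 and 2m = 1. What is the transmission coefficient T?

On each side the TISE gives plane waves with k = √(2m(E − V))/ℏ: k₁ = √(2·½·5.16) = 2.272, k₂ = √(2·½·0.47) = 0.6856.
Continuity of ψ and ψ′ at the step yields the reflection amplitude r = (k₁ − k₂)/(k₁ + k₂) = 0.5363; thus R = |r|² = 0.2877, T = 0.7123.

T = 0.712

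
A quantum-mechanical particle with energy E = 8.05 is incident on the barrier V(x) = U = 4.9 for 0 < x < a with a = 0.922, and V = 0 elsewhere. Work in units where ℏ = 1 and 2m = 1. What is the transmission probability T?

Above the barrier the interior wavenumber is k₂ = √(2m(E − U))/ℏ = 1.775, giving phase k₂a = 1.636.
T = [1 + U² sin²(k₂a) / (4E(E − U))]⁻¹ = 1/1.236 = 0.809.

T = 0.809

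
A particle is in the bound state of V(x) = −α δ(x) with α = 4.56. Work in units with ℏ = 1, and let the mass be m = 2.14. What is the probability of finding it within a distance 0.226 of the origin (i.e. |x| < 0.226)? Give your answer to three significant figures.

P = 0.988

The normalised bound state is ψ = √κ e^{−κ|x|} with κ = mα/ℏ² = 9.758.
P(|x| < d) = ∫_{−d}^{d} κ e^{−2κ|x|} dx = 1 − e^{−2κd} = 1 − e^{−4.411} = 0.9879.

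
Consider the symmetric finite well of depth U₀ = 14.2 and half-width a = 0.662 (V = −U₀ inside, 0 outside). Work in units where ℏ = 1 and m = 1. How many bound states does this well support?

N = 3

Define the well-strength parameter z₀ = (a/ℏ)√(2mU₀) = 0.662 × √(2·1·14.2) = 3.528.
A new bound state (alternating even/odd) appears each time z₀ passes a multiple of π/2, so N = ⌊2z₀/π⌋ + 1 = ⌊2.246⌋ + 1 = 3.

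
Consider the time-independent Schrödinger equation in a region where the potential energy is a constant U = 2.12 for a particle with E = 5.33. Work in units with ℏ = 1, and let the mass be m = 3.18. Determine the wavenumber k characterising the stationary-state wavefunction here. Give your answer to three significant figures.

k = 4.52

With E > U the solution is oscillatory, ψ ∝ e^{±ikx} with k = √(2m(E − U))/ℏ.
k = √(2 × 3.18 × 3.21) = 4.518.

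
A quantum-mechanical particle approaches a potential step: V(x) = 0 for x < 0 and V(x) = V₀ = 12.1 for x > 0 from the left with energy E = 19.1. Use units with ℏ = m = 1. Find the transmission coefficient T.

T = 0.940

On each side the TISE gives plane waves with k = √(2m(E − V))/ℏ: k₁ = √(2·1·19.1) = 6.181, k₂ = √(2·1·7) = 3.742.
Continuity of ψ and ψ′ at the step yields the reflection amplitude r = (k₁ − k₂)/(k₁ + k₂) = 0.2458; thus R = |r|² = 0.06042, T = 0.9396.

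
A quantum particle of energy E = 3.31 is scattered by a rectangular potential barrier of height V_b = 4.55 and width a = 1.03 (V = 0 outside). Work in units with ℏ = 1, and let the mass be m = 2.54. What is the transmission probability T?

T = 0.0179

Since E < V_b the interior solution is evanescent with decay constant κ = √(2m(V_b − E))/ℏ = 2.510.
κa = 2.585, sinh(κa) = 6.595.
The exact tunnelling result is T⁻¹ = 1 + V_b² sinh²(κa) / [4E(V_b − E)] = 55.84, so T = 0.0179.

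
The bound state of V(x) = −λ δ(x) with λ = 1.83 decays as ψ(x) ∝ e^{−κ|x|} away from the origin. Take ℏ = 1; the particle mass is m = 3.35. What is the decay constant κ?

Integrate −(ℏ²/2m)ψ'' − λδ(x)ψ = Eψ from −ε to +ε: the ψ'' term gives ψ'(0⁺) − ψ'(0⁻) and the δ term gives −(2mλ/ℏ²)ψ(0).
With ψ ∝ e^{−κ|x|} this yields −2κ = −2mλ/ℏ², so κ = mλ/ℏ² = 6.131.

κ = 6.13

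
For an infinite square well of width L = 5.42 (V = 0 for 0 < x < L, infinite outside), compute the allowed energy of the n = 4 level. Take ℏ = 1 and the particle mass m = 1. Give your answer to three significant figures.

The infinite-well eigenfunctions ψ_n = √(2/L) sin(nπx/L) vanish at both walls, giving E_n = n²π²ℏ²/(2mL²).
E_4 = 4² × π² / (2 × 1 × 5.42²) = 2.688.

E = 2.69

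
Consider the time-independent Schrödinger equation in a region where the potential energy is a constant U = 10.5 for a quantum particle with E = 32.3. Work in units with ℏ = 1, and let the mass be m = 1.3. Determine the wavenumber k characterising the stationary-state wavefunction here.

k = 7.53

With E > U the solution is oscillatory, ψ ∝ e^{±ikx} with k = √(2m(E − U))/ℏ.
k = √(2 × 1.3 × 21.8) = 7.529.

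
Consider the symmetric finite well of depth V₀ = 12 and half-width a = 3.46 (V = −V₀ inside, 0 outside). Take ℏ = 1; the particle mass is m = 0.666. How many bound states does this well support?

The dimensionless depth is z₀ = a√(2mV₀)/ℏ = 3.46 × √(15.98) = 13.83.
The even/odd transcendental equations gain one root per π/2 in z₀, giving N = 1 + ⌊2z₀/π⌋ = 1 + ⌊8.806⌋ = 9.

N = 9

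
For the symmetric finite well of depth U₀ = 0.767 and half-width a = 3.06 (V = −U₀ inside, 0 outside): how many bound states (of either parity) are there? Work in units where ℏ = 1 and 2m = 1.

N = 2

The dimensionless depth is z₀ = a√(2mU₀)/ℏ = 3.06 × √(0.7670) = 2.680.
A new bound state (alternating even/odd) appears each time z₀ passes a multiple of π/2, so N = ⌊2z₀/π⌋ + 1 = ⌊1.706⌋ + 1 = 2.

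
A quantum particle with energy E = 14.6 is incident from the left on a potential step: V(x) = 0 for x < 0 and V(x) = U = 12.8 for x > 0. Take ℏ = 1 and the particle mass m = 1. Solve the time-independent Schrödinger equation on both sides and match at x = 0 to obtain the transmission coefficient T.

T = 0.769

The wavenumbers are k₁ = √(2mE)/ℏ = 5.404 on the left and k₂ = √(2m(E − U))/ℏ = 1.897 on the right.
Continuity of ψ and ψ′ at the step yields the reflection amplitude r = (k₁ − k₂)/(k₁ + k₂) = 0.4802; thus R = |r|² = 0.2306, T = 0.7694.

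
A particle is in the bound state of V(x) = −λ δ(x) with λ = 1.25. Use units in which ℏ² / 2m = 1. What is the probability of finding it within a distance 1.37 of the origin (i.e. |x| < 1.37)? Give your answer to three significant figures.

The normalised bound state is ψ = √κ e^{−κ|x|} with κ = mλ/ℏ² = 0.6250.
P(|x| < d) = ∫_{−d}^{d} κ e^{−2κ|x|} dx = 1 − e^{−2κd} = 1 − e^{−1.713} = 0.8196.

P = 0.820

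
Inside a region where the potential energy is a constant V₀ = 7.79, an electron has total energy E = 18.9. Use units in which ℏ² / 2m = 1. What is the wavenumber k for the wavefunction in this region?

With E > V₀ the solution is oscillatory, ψ ∝ e^{±ikx} with k = √(2m(E − V₀))/ℏ.
k = √(2 × 0.5 × 11.11) = 3.333.

k = 3.33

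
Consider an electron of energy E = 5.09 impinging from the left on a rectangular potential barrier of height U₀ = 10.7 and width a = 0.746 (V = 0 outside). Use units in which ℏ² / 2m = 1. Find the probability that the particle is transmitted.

T = 0.110

E < U₀: inside the barrier ψ ∝ e^{±κx} with κ = √(2m(U₀ − E))/ℏ = 2.369.
κa = 1.767, sinh(κa) = 2.841.
The exact tunnelling result is T⁻¹ = 1 + U₀² sinh²(κa) / [4E(U₀ − E)] = 9.090, so T = 0.110.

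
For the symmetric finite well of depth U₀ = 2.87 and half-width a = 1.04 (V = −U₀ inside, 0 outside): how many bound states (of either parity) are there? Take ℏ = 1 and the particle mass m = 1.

N = 2

The dimensionless depth is z₀ = a√(2mU₀)/ℏ = 1.04 × √(5.740) = 2.492.
A new bound state (alternating even/odd) appears each time z₀ passes a multiple of π/2, so N = ⌊2z₀/π⌋ + 1 = ⌊1.586⌋ + 1 = 2.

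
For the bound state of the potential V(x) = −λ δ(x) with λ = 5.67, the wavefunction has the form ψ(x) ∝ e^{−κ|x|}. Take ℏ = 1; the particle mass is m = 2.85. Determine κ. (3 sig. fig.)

Integrate −(ℏ²/2m)ψ'' − λδ(x)ψ = Eψ from −ε to +ε: the ψ'' term gives ψ'(0⁺) − ψ'(0⁻) and the δ term gives −(2mλ/ℏ²)ψ(0).
With ψ ∝ e^{−κ|x|} this yields −2κ = −2mλ/ℏ², so κ = mλ/ℏ² = 16.16.

κ = 16.2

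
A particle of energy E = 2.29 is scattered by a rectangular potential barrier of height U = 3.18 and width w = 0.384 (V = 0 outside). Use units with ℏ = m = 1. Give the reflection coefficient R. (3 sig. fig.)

R = 0.262

E < U: inside the barrier ψ ∝ e^{±κx} with κ = √(2m(U − E))/ℏ = 1.334.
κw = 0.5123, sinh(κw) = 0.5350.
The exact tunnelling result is T⁻¹ = 1 + U² sinh²(κw) / [4E(U − E)] = 1.355, so T = 0.738.
R = 1 − T = 0.262.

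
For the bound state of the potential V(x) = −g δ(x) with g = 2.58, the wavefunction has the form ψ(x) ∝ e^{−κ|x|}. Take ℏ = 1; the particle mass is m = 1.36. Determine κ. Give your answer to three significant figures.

κ = 3.51

Integrating the TISE across x = 0 gives the cusp condition ψ'(0⁺) − ψ'(0⁻) = −(2mg/ℏ²)ψ(0).
With ψ ∝ e^{−κ|x|} this yields −2κ = −2mg/ℏ², so κ = mg/ℏ² = 3.509.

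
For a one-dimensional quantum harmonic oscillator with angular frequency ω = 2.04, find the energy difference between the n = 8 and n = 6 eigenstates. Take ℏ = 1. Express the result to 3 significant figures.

ΔE = 4.08

E_n = ℏω(n + ½), so ΔE = (8 − 6) ℏω = 2 × 2.04 = 4.080.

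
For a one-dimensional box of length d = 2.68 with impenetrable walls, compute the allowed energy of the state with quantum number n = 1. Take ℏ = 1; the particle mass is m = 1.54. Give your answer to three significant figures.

Requiring ψ(0) = ψ(d) = 0 quantises k = nπ/d, hence E_n = ℏ²k²/2m = n²π²ℏ²/(2md²).
E_1 = 1² × π² / (2 × 1.54 × 2.68²) = 0.4461.

E = 0.446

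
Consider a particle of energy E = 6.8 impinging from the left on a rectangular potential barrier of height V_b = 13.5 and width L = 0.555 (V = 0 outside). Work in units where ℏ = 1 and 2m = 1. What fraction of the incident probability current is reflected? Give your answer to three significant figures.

E < V_b: inside the barrier ψ ∝ e^{±κx} with κ = √(2m(V_b − E))/ℏ = 2.588.
κL = 1.437, sinh(κL) = 1.984.
The exact tunnelling result is T⁻¹ = 1 + V_b² sinh²(κL) / [4E(V_b − E)] = 4.938, so T = 0.203.
R = 1 − T = 0.797.

R = 0.797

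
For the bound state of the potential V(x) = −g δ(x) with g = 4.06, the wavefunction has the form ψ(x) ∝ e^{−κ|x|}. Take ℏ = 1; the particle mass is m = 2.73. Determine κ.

κ = 11.1

Integrating the TISE across x = 0 gives the cusp condition ψ'(0⁺) − ψ'(0⁻) = −(2mg/ℏ²)ψ(0).
With ψ ∝ e^{−κ|x|} this yields −2κ = −2mg/ℏ², so κ = mg/ℏ² = 11.08.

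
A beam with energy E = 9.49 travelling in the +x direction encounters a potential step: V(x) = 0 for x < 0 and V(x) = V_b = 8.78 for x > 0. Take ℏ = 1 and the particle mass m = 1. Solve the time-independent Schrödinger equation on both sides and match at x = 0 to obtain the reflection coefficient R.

R = 0.325

The wavenumbers are k₁ = √(2mE)/ℏ = 4.357 on the left and k₂ = √(2m(E − V_b))/ℏ = 1.192 on the right.
Continuity of ψ and ψ′ at the step yields the reflection amplitude r = (k₁ − k₂)/(k₁ + k₂) = 0.5704; thus R = |r|² = 0.3254, T = 0.6746.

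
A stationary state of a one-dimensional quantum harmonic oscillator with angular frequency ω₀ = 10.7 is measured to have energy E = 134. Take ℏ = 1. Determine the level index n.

n = 12

Invert E_n = (n + ½)ℏω₀: n = E/ℏω₀ − ½ = 12.023, so n = 12.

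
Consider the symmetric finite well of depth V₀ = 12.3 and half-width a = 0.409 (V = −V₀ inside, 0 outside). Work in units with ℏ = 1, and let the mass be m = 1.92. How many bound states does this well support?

N = 2

Define the well-strength parameter z₀ = (a/ℏ)√(2mV₀) = 0.409 × √(2·1.92·12.3) = 2.811.
A new bound state (alternating even/odd) appears each time z₀ passes a multiple of π/2, so N = ⌊2z₀/π⌋ + 1 = ⌊1.789⌋ + 1 = 2.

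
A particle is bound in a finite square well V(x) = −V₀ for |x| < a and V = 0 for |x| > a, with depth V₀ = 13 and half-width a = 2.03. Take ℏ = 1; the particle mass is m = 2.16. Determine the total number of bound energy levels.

Define the well-strength parameter z₀ = (a/ℏ)√(2mV₀) = 2.03 × √(2·2.16·13) = 15.21.
A new bound state (alternating even/odd) appears each time z₀ passes a multiple of π/2, so N = ⌊2z₀/π⌋ + 1 = ⌊9.685⌋ + 1 = 10.

N = 10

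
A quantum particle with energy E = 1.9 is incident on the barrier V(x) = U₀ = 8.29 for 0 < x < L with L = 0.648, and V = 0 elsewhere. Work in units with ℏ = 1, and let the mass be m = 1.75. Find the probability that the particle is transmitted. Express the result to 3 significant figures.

Since E < U₀ the interior solution is evanescent with decay constant κ = √(2m(U₀ − E))/ℏ = 4.729.
κL = 3.064, sinh(κL) = 10.69.
Matching ψ, ψ′ at both faces gives T = [1 + U₀² sinh²(κL) / (4E(U₀ − E))]⁻¹ = 1/162.7 = 0.00615.

T = 0.00615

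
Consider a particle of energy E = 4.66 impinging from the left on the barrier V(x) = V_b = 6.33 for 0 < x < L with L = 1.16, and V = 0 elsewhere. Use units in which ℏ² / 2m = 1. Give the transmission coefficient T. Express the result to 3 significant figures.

E < V_b: inside the barrier ψ ∝ e^{±κx} with κ = √(2m(V_b − E))/ℏ = 1.292.
κL = 1.499, sinh(κL) = 2.127.
The exact tunnelling result is T⁻¹ = 1 + V_b² sinh²(κL) / [4E(V_b − E)] = 6.824, so T = 0.147.

T = 0.147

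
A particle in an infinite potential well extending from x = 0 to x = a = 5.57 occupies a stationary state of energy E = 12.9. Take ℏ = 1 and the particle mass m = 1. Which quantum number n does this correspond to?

n = 9

From E_n = n²π²ℏ²/(2ma²) invert to n = √(2ma²E)/(πℏ).
n = (5.57/π) × √(2 × 1 × 12.9) = 9.006 → n = 9.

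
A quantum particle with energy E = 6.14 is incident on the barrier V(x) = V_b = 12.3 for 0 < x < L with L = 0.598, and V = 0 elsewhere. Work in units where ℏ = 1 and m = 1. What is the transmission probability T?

T = 0.0583

E < V_b: inside the barrier ψ ∝ e^{±κx} with κ = √(2m(V_b − E))/ℏ = 3.510.
κL = 2.099, sinh(κL) = 4.018.
Matching ψ, ψ′ at both faces gives T = [1 + V_b² sinh²(κL) / (4E(V_b − E))]⁻¹ = 1/17.14 = 0.0583.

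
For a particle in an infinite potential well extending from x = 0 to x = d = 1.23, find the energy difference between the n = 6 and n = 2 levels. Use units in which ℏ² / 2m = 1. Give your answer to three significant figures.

ΔE = 209

E_n = n²π²ℏ²/(2md²), so ΔE = (6² − 2²) π²ℏ²/(2md²).
ΔE = 32 × π² / (2 × 0.5 × 1.23²) = 208.8.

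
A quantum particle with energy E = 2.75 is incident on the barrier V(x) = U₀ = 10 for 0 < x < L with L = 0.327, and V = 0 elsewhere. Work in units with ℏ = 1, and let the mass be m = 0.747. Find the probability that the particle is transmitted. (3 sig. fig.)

T = 0.322

Since E < U₀ the interior solution is evanescent with decay constant κ = √(2m(U₀ − E))/ℏ = 3.291.
κL = 1.076, sinh(κL) = 1.296.
The exact tunnelling result is T⁻¹ = 1 + U₀² sinh²(κL) / [4E(U₀ − E)] = 3.107, so T = 0.322.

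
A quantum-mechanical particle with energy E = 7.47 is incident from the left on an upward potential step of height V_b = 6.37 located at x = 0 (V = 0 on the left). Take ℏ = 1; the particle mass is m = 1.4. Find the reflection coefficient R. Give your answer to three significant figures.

On each side the TISE gives plane waves with k = √(2m(E − V))/ℏ: k₁ = √(2·1.4·7.47) = 4.573, k₂ = √(2·1.4·1.1) = 1.755.
Matching ψ and ψ′ at x = 0 gives r = (k₁ − k₂)/(k₁ + k₂), so R = r² = 0.1983 and T = 1 − R = 0.8017.

R = 0.198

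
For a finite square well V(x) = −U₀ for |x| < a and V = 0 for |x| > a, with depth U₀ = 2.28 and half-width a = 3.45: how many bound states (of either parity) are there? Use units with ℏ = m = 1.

The dimensionless depth is z₀ = a√(2mU₀)/ℏ = 3.45 × √(4.560) = 7.367.
A new bound state (alternating even/odd) appears each time z₀ passes a multiple of π/2, so N = ⌊2z₀/π⌋ + 1 = ⌊4.690⌋ + 1 = 5.

N = 5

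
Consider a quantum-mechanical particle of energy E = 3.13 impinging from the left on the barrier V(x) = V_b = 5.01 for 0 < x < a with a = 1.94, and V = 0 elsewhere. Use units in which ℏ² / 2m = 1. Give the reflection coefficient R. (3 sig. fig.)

R = 0.982

E < V_b: inside the barrier ψ ∝ e^{±κx} with κ = √(2m(V_b − E))/ℏ = 1.371.
κa = 2.660, sinh(κa) = 7.113.
Matching ψ, ψ′ at both faces gives T = [1 + V_b² sinh²(κa) / (4E(V_b − E))]⁻¹ = 1/54.96 = 0.0182.
R = 1 − T = 0.982.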